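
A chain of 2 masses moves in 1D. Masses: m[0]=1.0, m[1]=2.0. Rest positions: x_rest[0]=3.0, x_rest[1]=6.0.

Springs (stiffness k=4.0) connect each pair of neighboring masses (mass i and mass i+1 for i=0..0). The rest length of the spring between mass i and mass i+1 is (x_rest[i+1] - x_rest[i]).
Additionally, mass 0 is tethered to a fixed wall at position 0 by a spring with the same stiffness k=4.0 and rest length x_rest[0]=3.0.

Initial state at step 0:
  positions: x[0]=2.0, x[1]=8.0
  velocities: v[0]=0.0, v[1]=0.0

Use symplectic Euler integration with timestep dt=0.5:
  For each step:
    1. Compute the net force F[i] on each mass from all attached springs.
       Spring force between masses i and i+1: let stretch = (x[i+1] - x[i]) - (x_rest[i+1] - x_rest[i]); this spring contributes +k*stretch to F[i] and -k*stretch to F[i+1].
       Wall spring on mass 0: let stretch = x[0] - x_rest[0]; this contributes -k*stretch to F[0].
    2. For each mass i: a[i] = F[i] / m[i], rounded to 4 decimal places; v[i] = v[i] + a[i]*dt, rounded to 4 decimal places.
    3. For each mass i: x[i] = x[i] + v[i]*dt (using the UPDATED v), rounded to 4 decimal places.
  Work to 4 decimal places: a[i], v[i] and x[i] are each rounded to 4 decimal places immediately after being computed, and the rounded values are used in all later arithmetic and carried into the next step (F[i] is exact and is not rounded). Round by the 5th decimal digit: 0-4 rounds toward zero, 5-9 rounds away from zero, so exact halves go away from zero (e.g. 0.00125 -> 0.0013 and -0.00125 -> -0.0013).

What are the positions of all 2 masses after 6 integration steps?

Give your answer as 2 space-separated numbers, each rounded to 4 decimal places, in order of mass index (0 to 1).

Answer: 1.7813 4.5782

Derivation:
Step 0: x=[2.0000 8.0000] v=[0.0000 0.0000]
Step 1: x=[6.0000 6.5000] v=[8.0000 -3.0000]
Step 2: x=[4.5000 6.2500] v=[-3.0000 -0.5000]
Step 3: x=[0.2500 6.6250] v=[-8.5000 0.7500]
Step 4: x=[2.1250 5.3125] v=[3.7500 -2.6250]
Step 5: x=[5.0625 3.9063] v=[5.8750 -2.8125]
Step 6: x=[1.7813 4.5782] v=[-6.5624 1.3437]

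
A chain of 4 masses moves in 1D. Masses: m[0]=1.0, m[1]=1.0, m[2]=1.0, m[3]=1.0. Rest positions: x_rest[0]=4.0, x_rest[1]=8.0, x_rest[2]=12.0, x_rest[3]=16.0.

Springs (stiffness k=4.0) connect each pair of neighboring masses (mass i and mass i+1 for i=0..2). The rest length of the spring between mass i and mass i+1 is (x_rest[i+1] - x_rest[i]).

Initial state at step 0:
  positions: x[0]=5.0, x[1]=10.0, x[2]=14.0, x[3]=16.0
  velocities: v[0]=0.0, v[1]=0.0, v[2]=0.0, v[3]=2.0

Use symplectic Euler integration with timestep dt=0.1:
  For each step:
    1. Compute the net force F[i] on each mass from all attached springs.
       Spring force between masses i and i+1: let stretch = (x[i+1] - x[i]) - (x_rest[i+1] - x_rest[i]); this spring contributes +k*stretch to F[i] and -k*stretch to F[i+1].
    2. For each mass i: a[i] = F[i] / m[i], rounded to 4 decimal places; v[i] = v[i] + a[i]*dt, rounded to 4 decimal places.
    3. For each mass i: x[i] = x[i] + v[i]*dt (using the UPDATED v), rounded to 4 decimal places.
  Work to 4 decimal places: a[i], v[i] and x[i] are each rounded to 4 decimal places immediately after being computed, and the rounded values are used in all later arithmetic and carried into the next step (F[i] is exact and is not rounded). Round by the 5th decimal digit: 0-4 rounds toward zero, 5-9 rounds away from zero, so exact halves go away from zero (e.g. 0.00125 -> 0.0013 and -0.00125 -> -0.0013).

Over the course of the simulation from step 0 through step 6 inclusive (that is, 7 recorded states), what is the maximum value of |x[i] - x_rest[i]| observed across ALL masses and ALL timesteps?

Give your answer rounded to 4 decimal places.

Answer: 2.2315

Derivation:
Step 0: x=[5.0000 10.0000 14.0000 16.0000] v=[0.0000 0.0000 0.0000 2.0000]
Step 1: x=[5.0400 9.9600 13.9200 16.2800] v=[0.4000 -0.4000 -0.8000 2.8000]
Step 2: x=[5.1168 9.8816 13.7760 16.6256] v=[0.7680 -0.7840 -1.4400 3.4560]
Step 3: x=[5.2242 9.7684 13.5902 17.0172] v=[1.0739 -1.1322 -1.8579 3.9162]
Step 4: x=[5.3534 9.6263 13.3886 17.4317] v=[1.2916 -1.4212 -2.0158 4.1454]
Step 5: x=[5.4935 9.4638 13.1983 17.8445] v=[1.4008 -1.6254 -1.9035 4.1282]
Step 6: x=[5.6324 9.2918 13.0444 18.2315] v=[1.3889 -1.7197 -1.5388 3.8697]
Max displacement = 2.2315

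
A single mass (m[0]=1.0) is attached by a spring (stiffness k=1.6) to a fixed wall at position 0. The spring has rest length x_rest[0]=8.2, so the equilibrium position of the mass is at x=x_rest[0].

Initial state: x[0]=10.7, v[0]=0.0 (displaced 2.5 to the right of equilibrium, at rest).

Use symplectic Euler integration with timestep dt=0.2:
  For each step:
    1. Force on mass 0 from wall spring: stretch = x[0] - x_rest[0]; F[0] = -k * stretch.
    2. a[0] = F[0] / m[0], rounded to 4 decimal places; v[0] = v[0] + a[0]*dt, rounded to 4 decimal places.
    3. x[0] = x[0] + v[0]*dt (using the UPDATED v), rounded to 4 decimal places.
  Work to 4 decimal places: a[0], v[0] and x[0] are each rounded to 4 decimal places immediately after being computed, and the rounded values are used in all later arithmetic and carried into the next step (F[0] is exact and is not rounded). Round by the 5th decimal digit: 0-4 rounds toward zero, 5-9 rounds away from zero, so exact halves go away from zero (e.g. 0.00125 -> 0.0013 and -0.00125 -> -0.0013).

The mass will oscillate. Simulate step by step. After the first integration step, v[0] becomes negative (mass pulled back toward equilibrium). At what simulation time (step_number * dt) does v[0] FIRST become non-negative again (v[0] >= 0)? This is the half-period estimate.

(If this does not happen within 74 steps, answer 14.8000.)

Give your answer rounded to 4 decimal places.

Answer: 2.6000

Derivation:
Step 0: x=[10.7000] v=[0.0000]
Step 1: x=[10.5400] v=[-0.8000]
Step 2: x=[10.2302] v=[-1.5488]
Step 3: x=[9.7905] v=[-2.1985]
Step 4: x=[9.2490] v=[-2.7075]
Step 5: x=[8.6404] v=[-3.0432]
Step 6: x=[8.0036] v=[-3.1841]
Step 7: x=[7.3793] v=[-3.1213]
Step 8: x=[6.8076] v=[-2.8587]
Step 9: x=[6.3250] v=[-2.4131]
Step 10: x=[5.9624] v=[-1.8131]
Step 11: x=[5.7430] v=[-1.0971]
Step 12: x=[5.6808] v=[-0.3109]
Step 13: x=[5.7798] v=[0.4952]
First v>=0 after going negative at step 13, time=2.6000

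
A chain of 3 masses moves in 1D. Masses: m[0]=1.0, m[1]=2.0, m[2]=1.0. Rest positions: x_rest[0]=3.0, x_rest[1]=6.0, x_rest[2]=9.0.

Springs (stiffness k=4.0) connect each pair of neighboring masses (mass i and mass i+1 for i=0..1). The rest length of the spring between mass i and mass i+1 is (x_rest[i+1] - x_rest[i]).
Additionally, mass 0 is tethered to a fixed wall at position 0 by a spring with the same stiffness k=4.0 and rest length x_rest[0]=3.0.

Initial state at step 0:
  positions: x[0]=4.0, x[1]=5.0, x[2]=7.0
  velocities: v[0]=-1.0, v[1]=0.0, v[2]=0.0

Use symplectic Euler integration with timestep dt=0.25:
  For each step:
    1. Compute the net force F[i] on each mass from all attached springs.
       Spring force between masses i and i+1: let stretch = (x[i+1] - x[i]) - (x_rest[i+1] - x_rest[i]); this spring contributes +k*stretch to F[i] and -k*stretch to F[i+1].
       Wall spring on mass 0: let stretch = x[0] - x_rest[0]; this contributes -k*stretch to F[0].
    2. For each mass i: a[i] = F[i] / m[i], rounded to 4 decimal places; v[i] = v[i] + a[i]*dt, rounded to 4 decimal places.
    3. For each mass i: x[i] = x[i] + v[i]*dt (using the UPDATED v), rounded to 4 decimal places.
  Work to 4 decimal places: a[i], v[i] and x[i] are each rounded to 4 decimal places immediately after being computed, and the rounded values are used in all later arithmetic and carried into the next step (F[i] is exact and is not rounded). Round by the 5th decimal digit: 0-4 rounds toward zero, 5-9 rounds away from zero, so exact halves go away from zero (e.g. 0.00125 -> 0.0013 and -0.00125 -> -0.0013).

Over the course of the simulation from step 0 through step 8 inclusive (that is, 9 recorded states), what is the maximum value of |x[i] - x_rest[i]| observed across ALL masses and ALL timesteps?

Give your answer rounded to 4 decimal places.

Answer: 2.0156

Derivation:
Step 0: x=[4.0000 5.0000 7.0000] v=[-1.0000 0.0000 0.0000]
Step 1: x=[3.0000 5.1250 7.2500] v=[-4.0000 0.5000 1.0000]
Step 2: x=[1.7813 5.2500 7.7188] v=[-4.8750 0.5000 1.8750]
Step 3: x=[0.9844 5.2500 8.3204] v=[-3.1876 0.0001 2.4062]
Step 4: x=[1.0078 5.1006 8.9044] v=[0.0936 -0.5975 2.3358]
Step 5: x=[1.8025 4.9151 9.2874] v=[3.1786 -0.7420 1.5320]
Step 6: x=[2.9247 4.8871 9.3273] v=[4.4887 -0.1122 0.1597]
Step 7: x=[3.8063 5.1688 9.0072] v=[3.5264 1.1267 -1.2805]
Step 8: x=[4.0770 5.7600 8.4775] v=[1.0826 2.3647 -2.1189]
Max displacement = 2.0156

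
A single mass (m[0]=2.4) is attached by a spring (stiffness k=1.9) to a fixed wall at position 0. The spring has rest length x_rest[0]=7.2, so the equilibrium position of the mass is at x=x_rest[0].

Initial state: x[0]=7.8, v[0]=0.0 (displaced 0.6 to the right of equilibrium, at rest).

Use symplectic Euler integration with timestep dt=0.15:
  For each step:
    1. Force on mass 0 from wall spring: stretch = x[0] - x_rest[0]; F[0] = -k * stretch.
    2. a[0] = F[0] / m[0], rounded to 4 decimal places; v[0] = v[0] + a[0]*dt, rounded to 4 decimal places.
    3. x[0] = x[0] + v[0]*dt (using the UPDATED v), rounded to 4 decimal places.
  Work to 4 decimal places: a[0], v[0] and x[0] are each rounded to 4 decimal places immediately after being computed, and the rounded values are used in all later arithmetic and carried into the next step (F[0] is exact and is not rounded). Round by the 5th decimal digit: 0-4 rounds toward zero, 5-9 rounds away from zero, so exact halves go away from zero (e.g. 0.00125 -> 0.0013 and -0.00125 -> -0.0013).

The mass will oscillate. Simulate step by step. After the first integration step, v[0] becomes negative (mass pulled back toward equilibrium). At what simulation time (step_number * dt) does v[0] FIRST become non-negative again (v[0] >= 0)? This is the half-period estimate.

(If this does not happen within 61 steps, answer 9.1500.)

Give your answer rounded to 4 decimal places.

Answer: 3.6000

Derivation:
Step 0: x=[7.8000] v=[0.0000]
Step 1: x=[7.7893] v=[-0.0713]
Step 2: x=[7.7681] v=[-0.1413]
Step 3: x=[7.7368] v=[-0.2088]
Step 4: x=[7.6959] v=[-0.2726]
Step 5: x=[7.6462] v=[-0.3315]
Step 6: x=[7.5885] v=[-0.3845]
Step 7: x=[7.5239] v=[-0.4306]
Step 8: x=[7.4535] v=[-0.4691]
Step 9: x=[7.3786] v=[-0.4992]
Step 10: x=[7.3005] v=[-0.5204]
Step 11: x=[7.2207] v=[-0.5323]
Step 12: x=[7.1405] v=[-0.5348]
Step 13: x=[7.0613] v=[-0.5277]
Step 14: x=[6.9846] v=[-0.5112]
Step 15: x=[6.9118] v=[-0.4856]
Step 16: x=[6.8441] v=[-0.4514]
Step 17: x=[6.7827] v=[-0.4091]
Step 18: x=[6.7288] v=[-0.3595]
Step 19: x=[6.6833] v=[-0.3036]
Step 20: x=[6.6470] v=[-0.2422]
Step 21: x=[6.6205] v=[-0.1765]
Step 22: x=[6.6043] v=[-0.1077]
Step 23: x=[6.5988] v=[-0.0370]
Step 24: x=[6.6040] v=[0.0344]
First v>=0 after going negative at step 24, time=3.6000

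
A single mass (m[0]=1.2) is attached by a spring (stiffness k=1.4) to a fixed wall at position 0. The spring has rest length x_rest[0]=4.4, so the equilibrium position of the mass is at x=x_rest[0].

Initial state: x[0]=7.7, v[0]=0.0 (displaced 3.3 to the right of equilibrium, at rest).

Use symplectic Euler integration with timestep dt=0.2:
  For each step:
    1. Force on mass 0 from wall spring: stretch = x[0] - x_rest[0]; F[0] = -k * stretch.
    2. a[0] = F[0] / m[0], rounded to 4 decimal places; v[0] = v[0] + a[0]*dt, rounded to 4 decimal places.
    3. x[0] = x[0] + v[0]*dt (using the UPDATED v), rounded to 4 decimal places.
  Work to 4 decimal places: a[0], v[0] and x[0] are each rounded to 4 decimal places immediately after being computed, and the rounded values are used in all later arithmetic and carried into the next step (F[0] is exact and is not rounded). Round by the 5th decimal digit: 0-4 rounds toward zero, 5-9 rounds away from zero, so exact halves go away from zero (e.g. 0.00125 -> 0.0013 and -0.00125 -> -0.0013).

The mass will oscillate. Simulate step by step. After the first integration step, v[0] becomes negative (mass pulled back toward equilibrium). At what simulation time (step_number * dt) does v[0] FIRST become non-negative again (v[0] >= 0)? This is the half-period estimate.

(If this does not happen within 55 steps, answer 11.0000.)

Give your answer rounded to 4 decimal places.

Answer: 3.0000

Derivation:
Step 0: x=[7.7000] v=[0.0000]
Step 1: x=[7.5460] v=[-0.7700]
Step 2: x=[7.2452] v=[-1.5041]
Step 3: x=[6.8116] v=[-2.1680]
Step 4: x=[6.2655] v=[-2.7307]
Step 5: x=[5.6323] v=[-3.1660]
Step 6: x=[4.9416] v=[-3.4535]
Step 7: x=[4.2256] v=[-3.5799]
Step 8: x=[3.5178] v=[-3.5392]
Step 9: x=[2.8511] v=[-3.3334]
Step 10: x=[2.2567] v=[-2.9720]
Step 11: x=[1.7623] v=[-2.4719]
Step 12: x=[1.3910] v=[-1.8564]
Step 13: x=[1.1601] v=[-1.1543]
Step 14: x=[1.0804] v=[-0.3983]
Step 15: x=[1.1557] v=[0.3763]
First v>=0 after going negative at step 15, time=3.0000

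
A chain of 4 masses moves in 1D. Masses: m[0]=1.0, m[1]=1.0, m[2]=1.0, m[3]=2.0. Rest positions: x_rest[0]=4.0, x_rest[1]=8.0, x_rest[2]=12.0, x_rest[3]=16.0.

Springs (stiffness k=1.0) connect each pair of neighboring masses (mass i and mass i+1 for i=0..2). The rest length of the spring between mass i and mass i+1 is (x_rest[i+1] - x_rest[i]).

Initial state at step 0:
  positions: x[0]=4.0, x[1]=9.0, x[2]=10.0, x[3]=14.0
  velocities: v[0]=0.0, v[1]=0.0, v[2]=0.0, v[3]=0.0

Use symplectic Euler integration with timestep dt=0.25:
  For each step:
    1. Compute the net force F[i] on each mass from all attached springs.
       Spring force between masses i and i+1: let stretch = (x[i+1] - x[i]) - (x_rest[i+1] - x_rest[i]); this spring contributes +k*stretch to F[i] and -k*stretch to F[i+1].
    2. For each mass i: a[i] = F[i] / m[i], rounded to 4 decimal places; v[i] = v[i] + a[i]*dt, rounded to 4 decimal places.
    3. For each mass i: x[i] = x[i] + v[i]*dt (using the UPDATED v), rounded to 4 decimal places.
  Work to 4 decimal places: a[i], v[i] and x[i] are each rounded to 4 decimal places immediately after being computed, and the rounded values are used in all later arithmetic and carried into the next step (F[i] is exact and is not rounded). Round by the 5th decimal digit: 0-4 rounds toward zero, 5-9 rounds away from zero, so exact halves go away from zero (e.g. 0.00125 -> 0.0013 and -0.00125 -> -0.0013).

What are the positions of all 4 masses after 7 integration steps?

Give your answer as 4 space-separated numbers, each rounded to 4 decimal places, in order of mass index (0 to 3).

Step 0: x=[4.0000 9.0000 10.0000 14.0000] v=[0.0000 0.0000 0.0000 0.0000]
Step 1: x=[4.0625 8.7500 10.1875 14.0000] v=[0.2500 -1.0000 0.7500 0.0000]
Step 2: x=[4.1680 8.2969 10.5235 14.0059] v=[0.4219 -1.8125 1.3438 0.0235]
Step 3: x=[4.2815 7.7249 10.9380 14.0280] v=[0.4541 -2.2881 1.6578 0.0882]
Step 4: x=[4.3603 7.1385 11.3448 14.0785] v=[0.3150 -2.3457 1.6270 0.2020]
Step 5: x=[4.3627 6.6413 11.6595 14.1686] v=[0.0096 -1.9887 1.2589 0.3603]
Step 6: x=[4.2575 6.3154 11.8174 14.3053] v=[-0.4208 -1.3038 0.6316 0.5467]
Step 7: x=[4.0309 6.2047 11.7869 14.4892] v=[-0.9063 -0.4428 -0.1219 0.7357]

Answer: 4.0309 6.2047 11.7869 14.4892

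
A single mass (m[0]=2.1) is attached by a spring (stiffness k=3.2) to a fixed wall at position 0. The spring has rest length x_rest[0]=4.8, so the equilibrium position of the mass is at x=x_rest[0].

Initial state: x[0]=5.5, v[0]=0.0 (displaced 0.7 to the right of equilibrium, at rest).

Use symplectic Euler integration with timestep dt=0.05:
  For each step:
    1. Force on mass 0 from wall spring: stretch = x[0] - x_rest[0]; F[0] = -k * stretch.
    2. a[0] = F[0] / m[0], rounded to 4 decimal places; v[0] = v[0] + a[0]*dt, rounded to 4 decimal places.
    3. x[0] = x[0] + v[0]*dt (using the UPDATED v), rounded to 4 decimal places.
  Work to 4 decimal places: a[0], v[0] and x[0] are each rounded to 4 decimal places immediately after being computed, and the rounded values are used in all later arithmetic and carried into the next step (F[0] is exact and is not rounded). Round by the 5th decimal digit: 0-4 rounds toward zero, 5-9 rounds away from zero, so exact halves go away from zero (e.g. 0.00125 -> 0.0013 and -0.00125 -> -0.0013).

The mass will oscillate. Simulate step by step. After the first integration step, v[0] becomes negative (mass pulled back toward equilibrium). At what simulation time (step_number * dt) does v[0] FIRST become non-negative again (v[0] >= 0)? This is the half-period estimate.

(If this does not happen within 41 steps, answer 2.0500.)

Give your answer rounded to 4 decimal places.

Step 0: x=[5.5000] v=[0.0000]
Step 1: x=[5.4973] v=[-0.0533]
Step 2: x=[5.4920] v=[-0.1064]
Step 3: x=[5.4840] v=[-0.1591]
Step 4: x=[5.4734] v=[-0.2112]
Step 5: x=[5.4603] v=[-0.2625]
Step 6: x=[5.4447] v=[-0.3128]
Step 7: x=[5.4266] v=[-0.3619]
Step 8: x=[5.4061] v=[-0.4096]
Step 9: x=[5.3833] v=[-0.4558]
Step 10: x=[5.3583] v=[-0.5002]
Step 11: x=[5.3312] v=[-0.5427]
Step 12: x=[5.3020] v=[-0.5832]
Step 13: x=[5.2709] v=[-0.6215]
Step 14: x=[5.2380] v=[-0.6574]
Step 15: x=[5.2035] v=[-0.6908]
Step 16: x=[5.1674] v=[-0.7215]
Step 17: x=[5.1299] v=[-0.7495]
Step 18: x=[5.0912] v=[-0.7746]
Step 19: x=[5.0514] v=[-0.7968]
Step 20: x=[5.0106] v=[-0.8160]
Step 21: x=[4.9690] v=[-0.8320]
Step 22: x=[4.9268] v=[-0.8449]
Step 23: x=[4.8841] v=[-0.8546]
Step 24: x=[4.8411] v=[-0.8610]
Step 25: x=[4.7979] v=[-0.8641]
Step 26: x=[4.7547] v=[-0.8639]
Step 27: x=[4.7117] v=[-0.8605]
Step 28: x=[4.6690] v=[-0.8538]
Step 29: x=[4.6268] v=[-0.8438]
Step 30: x=[4.5853] v=[-0.8306]
Step 31: x=[4.5446] v=[-0.8142]
Step 32: x=[4.5049] v=[-0.7947]
Step 33: x=[4.4663] v=[-0.7722]
Step 34: x=[4.4290] v=[-0.7468]
Step 35: x=[4.3931] v=[-0.7185]
Step 36: x=[4.3587] v=[-0.6875]
Step 37: x=[4.3260] v=[-0.6539]
Step 38: x=[4.2951] v=[-0.6178]
Step 39: x=[4.2661] v=[-0.5793]
Step 40: x=[4.2392] v=[-0.5386]
Step 41: x=[4.2144] v=[-0.4959]
v[0] did not become non-negative within 41 steps; using fallback time=2.0500

Answer: 2.0500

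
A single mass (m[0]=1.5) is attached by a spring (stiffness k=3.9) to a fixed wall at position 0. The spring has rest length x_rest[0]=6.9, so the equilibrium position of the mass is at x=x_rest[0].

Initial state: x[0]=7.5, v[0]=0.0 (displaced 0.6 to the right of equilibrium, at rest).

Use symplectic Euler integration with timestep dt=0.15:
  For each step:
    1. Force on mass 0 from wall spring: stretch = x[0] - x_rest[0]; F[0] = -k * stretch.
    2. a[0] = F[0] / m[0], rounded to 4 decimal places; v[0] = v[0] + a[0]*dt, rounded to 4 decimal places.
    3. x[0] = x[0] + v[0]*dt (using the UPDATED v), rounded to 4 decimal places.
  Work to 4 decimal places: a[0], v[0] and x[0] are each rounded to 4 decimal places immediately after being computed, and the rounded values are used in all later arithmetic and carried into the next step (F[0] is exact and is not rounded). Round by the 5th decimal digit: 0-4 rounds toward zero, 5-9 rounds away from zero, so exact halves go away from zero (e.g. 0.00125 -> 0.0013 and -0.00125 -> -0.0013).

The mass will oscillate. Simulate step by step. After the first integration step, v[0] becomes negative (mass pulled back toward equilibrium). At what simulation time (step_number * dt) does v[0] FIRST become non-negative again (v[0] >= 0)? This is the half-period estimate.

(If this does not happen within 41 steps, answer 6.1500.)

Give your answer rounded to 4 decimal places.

Step 0: x=[7.5000] v=[0.0000]
Step 1: x=[7.4649] v=[-0.2340]
Step 2: x=[7.3968] v=[-0.4543]
Step 3: x=[7.2996] v=[-0.6481]
Step 4: x=[7.1790] v=[-0.8040]
Step 5: x=[7.0421] v=[-0.9128]
Step 6: x=[6.8969] v=[-0.9682]
Step 7: x=[6.7519] v=[-0.9670]
Step 8: x=[6.6155] v=[-0.9092]
Step 9: x=[6.4958] v=[-0.7982]
Step 10: x=[6.3997] v=[-0.6406]
Step 11: x=[6.3329] v=[-0.4455]
Step 12: x=[6.2993] v=[-0.2243]
Step 13: x=[6.3008] v=[0.0100]
First v>=0 after going negative at step 13, time=1.9500

Answer: 1.9500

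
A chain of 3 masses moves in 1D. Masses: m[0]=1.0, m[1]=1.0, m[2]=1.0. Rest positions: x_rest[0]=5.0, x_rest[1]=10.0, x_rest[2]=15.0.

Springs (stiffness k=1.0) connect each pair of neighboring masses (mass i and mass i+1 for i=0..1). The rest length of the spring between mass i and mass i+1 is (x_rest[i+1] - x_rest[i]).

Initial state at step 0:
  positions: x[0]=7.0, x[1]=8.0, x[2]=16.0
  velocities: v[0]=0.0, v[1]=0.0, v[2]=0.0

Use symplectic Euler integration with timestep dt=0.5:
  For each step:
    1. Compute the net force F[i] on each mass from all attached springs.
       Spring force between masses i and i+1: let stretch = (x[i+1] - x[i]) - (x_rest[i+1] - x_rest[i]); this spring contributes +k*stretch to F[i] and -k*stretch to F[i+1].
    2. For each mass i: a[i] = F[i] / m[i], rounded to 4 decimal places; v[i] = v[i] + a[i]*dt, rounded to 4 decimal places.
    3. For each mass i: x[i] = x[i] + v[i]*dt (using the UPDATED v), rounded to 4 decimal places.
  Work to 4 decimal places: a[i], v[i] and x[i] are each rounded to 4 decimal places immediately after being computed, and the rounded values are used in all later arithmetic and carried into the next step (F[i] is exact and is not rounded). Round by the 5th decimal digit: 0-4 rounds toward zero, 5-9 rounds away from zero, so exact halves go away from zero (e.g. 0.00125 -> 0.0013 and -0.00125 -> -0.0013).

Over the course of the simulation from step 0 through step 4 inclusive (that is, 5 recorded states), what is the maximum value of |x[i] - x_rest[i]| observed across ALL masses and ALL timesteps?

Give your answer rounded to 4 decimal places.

Answer: 2.9219

Derivation:
Step 0: x=[7.0000 8.0000 16.0000] v=[0.0000 0.0000 0.0000]
Step 1: x=[6.0000 9.7500 15.2500] v=[-2.0000 3.5000 -1.5000]
Step 2: x=[4.6875 11.9375 14.3750] v=[-2.6250 4.3750 -1.7500]
Step 3: x=[3.9375 12.9219 14.1406] v=[-1.5000 1.9688 -0.4688]
Step 4: x=[4.1836 11.9649 14.8516] v=[0.4922 -1.9141 1.4219]
Max displacement = 2.9219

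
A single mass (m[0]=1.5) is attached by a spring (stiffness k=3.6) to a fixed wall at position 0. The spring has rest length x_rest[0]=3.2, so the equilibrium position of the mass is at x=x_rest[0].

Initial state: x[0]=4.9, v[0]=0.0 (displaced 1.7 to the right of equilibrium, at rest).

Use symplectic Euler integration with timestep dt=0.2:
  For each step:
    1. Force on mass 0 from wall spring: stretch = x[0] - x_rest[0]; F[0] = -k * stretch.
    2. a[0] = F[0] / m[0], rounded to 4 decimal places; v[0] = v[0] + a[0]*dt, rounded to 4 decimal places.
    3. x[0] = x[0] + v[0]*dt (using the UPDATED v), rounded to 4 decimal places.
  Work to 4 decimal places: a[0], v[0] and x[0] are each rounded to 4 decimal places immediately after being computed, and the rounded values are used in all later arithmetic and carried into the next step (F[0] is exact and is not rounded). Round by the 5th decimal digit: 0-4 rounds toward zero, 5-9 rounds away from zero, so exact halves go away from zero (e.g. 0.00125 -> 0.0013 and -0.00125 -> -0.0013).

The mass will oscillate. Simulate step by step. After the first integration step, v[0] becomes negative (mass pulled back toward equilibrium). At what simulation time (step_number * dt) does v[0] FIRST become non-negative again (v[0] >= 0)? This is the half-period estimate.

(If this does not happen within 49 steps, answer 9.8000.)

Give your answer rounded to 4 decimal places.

Answer: 2.2000

Derivation:
Step 0: x=[4.9000] v=[0.0000]
Step 1: x=[4.7368] v=[-0.8160]
Step 2: x=[4.4261] v=[-1.5537]
Step 3: x=[3.9977] v=[-2.1422]
Step 4: x=[3.4927] v=[-2.5251]
Step 5: x=[2.9596] v=[-2.6656]
Step 6: x=[2.4496] v=[-2.5502]
Step 7: x=[2.0116] v=[-2.1900]
Step 8: x=[1.6877] v=[-1.6196]
Step 9: x=[1.5090] v=[-0.8937]
Step 10: x=[1.4926] v=[-0.0820]
Step 11: x=[1.6401] v=[0.7376]
First v>=0 after going negative at step 11, time=2.2000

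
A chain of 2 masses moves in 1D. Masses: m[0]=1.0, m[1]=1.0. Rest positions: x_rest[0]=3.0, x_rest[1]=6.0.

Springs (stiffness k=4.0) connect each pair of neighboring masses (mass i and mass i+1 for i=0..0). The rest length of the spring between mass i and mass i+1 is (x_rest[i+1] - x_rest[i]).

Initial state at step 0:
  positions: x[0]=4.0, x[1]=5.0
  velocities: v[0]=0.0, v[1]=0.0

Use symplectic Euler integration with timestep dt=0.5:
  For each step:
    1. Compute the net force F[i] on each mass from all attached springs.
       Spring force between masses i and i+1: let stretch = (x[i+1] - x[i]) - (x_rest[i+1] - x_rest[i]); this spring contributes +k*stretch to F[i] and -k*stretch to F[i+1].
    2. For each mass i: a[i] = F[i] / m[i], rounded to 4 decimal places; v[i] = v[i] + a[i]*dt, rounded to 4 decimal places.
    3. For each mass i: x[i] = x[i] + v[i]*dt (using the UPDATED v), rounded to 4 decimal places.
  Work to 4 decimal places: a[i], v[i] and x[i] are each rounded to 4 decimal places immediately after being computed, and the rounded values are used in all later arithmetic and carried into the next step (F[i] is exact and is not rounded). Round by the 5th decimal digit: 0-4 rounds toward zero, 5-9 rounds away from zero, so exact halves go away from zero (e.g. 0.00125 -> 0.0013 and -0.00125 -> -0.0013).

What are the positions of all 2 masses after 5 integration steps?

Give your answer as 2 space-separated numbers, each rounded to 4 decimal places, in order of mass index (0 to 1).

Answer: 2.0000 7.0000

Derivation:
Step 0: x=[4.0000 5.0000] v=[0.0000 0.0000]
Step 1: x=[2.0000 7.0000] v=[-4.0000 4.0000]
Step 2: x=[2.0000 7.0000] v=[0.0000 0.0000]
Step 3: x=[4.0000 5.0000] v=[4.0000 -4.0000]
Step 4: x=[4.0000 5.0000] v=[0.0000 0.0000]
Step 5: x=[2.0000 7.0000] v=[-4.0000 4.0000]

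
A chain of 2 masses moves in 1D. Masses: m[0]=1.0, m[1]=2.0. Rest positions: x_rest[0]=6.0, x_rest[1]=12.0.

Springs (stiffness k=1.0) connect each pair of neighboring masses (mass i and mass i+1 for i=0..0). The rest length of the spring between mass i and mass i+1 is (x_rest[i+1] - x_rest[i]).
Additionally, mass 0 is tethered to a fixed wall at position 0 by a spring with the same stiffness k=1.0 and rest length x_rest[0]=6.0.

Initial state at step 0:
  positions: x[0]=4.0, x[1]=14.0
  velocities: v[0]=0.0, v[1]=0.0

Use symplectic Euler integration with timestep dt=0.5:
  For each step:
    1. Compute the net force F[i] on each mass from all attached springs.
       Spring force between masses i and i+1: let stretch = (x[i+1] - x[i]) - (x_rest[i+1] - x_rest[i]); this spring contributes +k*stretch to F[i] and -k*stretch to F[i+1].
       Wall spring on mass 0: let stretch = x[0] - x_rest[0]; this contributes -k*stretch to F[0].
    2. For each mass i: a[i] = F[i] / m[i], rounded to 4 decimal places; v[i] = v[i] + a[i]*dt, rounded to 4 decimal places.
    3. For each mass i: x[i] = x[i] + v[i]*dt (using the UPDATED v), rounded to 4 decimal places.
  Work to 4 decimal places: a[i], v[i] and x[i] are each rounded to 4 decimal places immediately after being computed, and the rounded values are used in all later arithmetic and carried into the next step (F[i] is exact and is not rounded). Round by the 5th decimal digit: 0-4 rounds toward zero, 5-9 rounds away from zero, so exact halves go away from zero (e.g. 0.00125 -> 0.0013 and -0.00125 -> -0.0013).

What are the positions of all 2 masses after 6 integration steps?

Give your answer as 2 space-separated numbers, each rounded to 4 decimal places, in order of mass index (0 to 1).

Step 0: x=[4.0000 14.0000] v=[0.0000 0.0000]
Step 1: x=[5.5000 13.5000] v=[3.0000 -1.0000]
Step 2: x=[7.6250 12.7500] v=[4.2500 -1.5000]
Step 3: x=[9.1250 12.1094] v=[3.0000 -1.2813]
Step 4: x=[9.0899 11.8457] v=[-0.0703 -0.5274]
Step 5: x=[7.4712 11.9876] v=[-3.2374 0.2837]
Step 6: x=[5.1138 12.3149] v=[-4.7148 0.6546]

Answer: 5.1138 12.3149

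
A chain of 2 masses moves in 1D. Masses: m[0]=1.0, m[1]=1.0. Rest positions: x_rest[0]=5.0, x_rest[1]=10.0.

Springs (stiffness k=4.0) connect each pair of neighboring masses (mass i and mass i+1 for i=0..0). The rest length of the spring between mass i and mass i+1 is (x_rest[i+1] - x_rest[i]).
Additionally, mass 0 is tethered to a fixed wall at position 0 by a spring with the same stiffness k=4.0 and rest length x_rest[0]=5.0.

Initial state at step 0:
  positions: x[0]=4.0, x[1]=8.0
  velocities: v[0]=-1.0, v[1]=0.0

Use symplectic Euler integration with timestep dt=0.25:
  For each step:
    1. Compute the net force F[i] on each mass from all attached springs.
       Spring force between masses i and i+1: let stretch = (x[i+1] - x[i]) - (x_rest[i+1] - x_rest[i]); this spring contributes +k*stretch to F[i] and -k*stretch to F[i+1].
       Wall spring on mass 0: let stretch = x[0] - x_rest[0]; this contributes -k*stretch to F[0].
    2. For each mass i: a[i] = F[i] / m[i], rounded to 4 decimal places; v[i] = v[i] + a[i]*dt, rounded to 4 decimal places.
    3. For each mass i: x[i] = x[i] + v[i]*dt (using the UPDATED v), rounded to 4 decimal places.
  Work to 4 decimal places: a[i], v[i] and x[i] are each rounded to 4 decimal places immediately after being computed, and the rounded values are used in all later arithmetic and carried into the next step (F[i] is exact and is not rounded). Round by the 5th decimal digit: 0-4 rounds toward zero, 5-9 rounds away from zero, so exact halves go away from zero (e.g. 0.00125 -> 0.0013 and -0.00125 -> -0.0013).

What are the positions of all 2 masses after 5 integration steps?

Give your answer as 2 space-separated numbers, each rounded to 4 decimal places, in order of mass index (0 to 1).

Answer: 5.1182 9.7793

Derivation:
Step 0: x=[4.0000 8.0000] v=[-1.0000 0.0000]
Step 1: x=[3.7500 8.2500] v=[-1.0000 1.0000]
Step 2: x=[3.6875 8.6250] v=[-0.2500 1.5000]
Step 3: x=[3.9375 9.0156] v=[1.0000 1.5625]
Step 4: x=[4.4727 9.3867] v=[2.1406 1.4844]
Step 5: x=[5.1182 9.7793] v=[2.5819 1.5704]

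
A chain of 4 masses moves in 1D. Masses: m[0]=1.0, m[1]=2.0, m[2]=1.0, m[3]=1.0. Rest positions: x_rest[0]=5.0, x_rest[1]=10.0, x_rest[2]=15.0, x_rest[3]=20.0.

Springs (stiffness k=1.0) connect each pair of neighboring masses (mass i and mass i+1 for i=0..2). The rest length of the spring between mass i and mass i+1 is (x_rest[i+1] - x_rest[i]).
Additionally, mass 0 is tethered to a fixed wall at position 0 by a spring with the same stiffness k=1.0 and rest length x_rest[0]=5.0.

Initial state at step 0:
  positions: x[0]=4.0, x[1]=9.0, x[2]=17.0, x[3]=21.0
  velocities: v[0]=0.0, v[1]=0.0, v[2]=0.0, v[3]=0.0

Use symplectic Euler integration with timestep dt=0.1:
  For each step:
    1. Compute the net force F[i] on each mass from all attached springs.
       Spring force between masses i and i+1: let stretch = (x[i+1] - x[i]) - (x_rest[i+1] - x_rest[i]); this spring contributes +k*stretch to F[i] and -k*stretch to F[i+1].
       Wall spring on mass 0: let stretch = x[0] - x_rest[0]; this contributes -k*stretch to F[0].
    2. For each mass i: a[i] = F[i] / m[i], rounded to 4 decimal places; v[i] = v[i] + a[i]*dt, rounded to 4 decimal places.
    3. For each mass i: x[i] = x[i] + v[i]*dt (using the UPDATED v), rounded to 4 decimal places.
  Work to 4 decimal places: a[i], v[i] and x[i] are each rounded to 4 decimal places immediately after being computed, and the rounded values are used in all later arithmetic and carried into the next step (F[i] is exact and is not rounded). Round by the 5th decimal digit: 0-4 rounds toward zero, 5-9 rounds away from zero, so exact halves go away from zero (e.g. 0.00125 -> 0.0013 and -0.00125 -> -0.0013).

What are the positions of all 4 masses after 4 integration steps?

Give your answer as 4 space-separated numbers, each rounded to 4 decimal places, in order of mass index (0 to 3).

Step 0: x=[4.0000 9.0000 17.0000 21.0000] v=[0.0000 0.0000 0.0000 0.0000]
Step 1: x=[4.0100 9.0150 16.9600 21.0100] v=[0.1000 0.1500 -0.4000 0.1000]
Step 2: x=[4.0300 9.0447 16.8811 21.0295] v=[0.1995 0.2970 -0.7895 0.1950]
Step 3: x=[4.0598 9.0885 16.7653 21.0575] v=[0.2980 0.4381 -1.1583 0.2802]
Step 4: x=[4.0993 9.1456 16.6156 21.0926] v=[0.3949 0.5705 -1.4968 0.3510]

Answer: 4.0993 9.1456 16.6156 21.0926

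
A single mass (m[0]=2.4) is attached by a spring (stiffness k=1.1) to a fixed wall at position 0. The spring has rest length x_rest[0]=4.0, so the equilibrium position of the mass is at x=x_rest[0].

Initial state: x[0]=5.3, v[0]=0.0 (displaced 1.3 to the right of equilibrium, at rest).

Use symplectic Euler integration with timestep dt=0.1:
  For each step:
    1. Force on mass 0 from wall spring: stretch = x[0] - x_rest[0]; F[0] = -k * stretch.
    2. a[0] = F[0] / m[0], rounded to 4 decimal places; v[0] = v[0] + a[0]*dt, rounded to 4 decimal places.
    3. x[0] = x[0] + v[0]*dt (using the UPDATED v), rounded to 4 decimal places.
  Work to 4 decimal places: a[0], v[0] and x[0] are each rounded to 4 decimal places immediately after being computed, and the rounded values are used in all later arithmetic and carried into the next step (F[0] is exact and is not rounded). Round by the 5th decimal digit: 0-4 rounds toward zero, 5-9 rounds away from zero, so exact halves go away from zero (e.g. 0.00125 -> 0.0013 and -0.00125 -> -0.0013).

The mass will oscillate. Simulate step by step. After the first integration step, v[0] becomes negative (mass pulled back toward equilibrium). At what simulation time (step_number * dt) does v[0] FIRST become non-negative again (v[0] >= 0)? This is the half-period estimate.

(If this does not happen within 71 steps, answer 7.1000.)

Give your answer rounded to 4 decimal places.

Step 0: x=[5.3000] v=[0.0000]
Step 1: x=[5.2940] v=[-0.0596]
Step 2: x=[5.2821] v=[-0.1189]
Step 3: x=[5.2643] v=[-0.1777]
Step 4: x=[5.2407] v=[-0.2357]
Step 5: x=[5.2114] v=[-0.2926]
Step 6: x=[5.1766] v=[-0.3481]
Step 7: x=[5.1364] v=[-0.4020]
Step 8: x=[5.0910] v=[-0.4541]
Step 9: x=[5.0406] v=[-0.5041]
Step 10: x=[4.9854] v=[-0.5518]
Step 11: x=[4.9257] v=[-0.5970]
Step 12: x=[4.8618] v=[-0.6394]
Step 13: x=[4.7939] v=[-0.6789]
Step 14: x=[4.7224] v=[-0.7153]
Step 15: x=[4.6476] v=[-0.7484]
Step 16: x=[4.5698] v=[-0.7781]
Step 17: x=[4.4894] v=[-0.8042]
Step 18: x=[4.4067] v=[-0.8266]
Step 19: x=[4.3222] v=[-0.8452]
Step 20: x=[4.2362] v=[-0.8600]
Step 21: x=[4.1491] v=[-0.8708]
Step 22: x=[4.0613] v=[-0.8776]
Step 23: x=[3.9733] v=[-0.8804]
Step 24: x=[3.8854] v=[-0.8792]
Step 25: x=[3.7980] v=[-0.8740]
Step 26: x=[3.7115] v=[-0.8647]
Step 27: x=[3.6264] v=[-0.8515]
Step 28: x=[3.5430] v=[-0.8344]
Step 29: x=[3.4617] v=[-0.8135]
Step 30: x=[3.3828] v=[-0.7888]
Step 31: x=[3.3068] v=[-0.7605]
Step 32: x=[3.2339] v=[-0.7287]
Step 33: x=[3.1645] v=[-0.6936]
Step 34: x=[3.0990] v=[-0.6553]
Step 35: x=[3.0376] v=[-0.6140]
Step 36: x=[2.9806] v=[-0.5699]
Step 37: x=[2.9283] v=[-0.5232]
Step 38: x=[2.8809] v=[-0.4741]
Step 39: x=[2.8386] v=[-0.4228]
Step 40: x=[2.8016] v=[-0.3696]
Step 41: x=[2.7701] v=[-0.3147]
Step 42: x=[2.7443] v=[-0.2583]
Step 43: x=[2.7242] v=[-0.2008]
Step 44: x=[2.7100] v=[-0.1423]
Step 45: x=[2.7017] v=[-0.0832]
Step 46: x=[2.6993] v=[-0.0237]
Step 47: x=[2.7029] v=[0.0359]
First v>=0 after going negative at step 47, time=4.7000

Answer: 4.7000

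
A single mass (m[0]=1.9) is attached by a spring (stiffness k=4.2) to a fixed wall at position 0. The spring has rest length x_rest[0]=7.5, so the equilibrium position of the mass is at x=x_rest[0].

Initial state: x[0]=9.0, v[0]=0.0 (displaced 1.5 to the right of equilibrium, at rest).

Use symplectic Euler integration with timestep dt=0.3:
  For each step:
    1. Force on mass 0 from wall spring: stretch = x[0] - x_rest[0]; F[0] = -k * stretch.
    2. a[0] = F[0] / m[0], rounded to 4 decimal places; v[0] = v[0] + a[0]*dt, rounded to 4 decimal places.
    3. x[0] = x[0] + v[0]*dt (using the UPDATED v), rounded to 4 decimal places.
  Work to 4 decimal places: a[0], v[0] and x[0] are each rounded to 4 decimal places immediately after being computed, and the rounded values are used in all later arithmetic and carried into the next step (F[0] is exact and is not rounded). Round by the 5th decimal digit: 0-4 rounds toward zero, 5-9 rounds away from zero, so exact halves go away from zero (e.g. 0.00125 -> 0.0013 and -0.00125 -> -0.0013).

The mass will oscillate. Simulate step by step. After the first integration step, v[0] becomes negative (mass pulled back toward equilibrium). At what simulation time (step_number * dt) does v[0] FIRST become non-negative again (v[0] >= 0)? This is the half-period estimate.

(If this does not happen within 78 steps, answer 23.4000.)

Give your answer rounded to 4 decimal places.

Answer: 2.1000

Derivation:
Step 0: x=[9.0000] v=[0.0000]
Step 1: x=[8.7016] v=[-0.9947]
Step 2: x=[8.1641] v=[-1.7916]
Step 3: x=[7.4945] v=[-2.2320]
Step 4: x=[6.8260] v=[-2.2283]
Step 5: x=[6.2916] v=[-1.7813]
Step 6: x=[5.9976] v=[-0.9799]
Step 7: x=[6.0025] v=[0.0164]
First v>=0 after going negative at step 7, time=2.1000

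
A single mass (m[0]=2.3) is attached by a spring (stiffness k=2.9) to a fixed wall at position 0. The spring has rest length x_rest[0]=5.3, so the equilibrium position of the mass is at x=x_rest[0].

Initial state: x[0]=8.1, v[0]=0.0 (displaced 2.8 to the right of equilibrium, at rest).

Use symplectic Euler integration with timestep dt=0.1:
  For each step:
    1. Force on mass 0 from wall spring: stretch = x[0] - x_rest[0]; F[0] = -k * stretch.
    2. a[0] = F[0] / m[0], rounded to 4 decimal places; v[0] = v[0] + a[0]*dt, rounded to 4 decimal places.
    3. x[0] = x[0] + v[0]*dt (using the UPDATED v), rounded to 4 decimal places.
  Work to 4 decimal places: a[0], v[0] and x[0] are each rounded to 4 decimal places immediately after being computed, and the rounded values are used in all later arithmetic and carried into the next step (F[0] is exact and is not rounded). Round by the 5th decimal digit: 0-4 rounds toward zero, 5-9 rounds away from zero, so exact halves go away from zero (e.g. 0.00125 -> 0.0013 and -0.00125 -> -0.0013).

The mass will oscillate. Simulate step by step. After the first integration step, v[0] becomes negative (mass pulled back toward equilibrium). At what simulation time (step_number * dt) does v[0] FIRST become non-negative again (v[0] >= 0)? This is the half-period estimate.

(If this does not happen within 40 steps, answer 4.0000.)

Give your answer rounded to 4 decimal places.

Step 0: x=[8.1000] v=[0.0000]
Step 1: x=[8.0647] v=[-0.3530]
Step 2: x=[7.9945] v=[-0.7016]
Step 3: x=[7.8904] v=[-1.0413]
Step 4: x=[7.7536] v=[-1.3679]
Step 5: x=[7.5859] v=[-1.6773]
Step 6: x=[7.3894] v=[-1.9655]
Step 7: x=[7.1665] v=[-2.2290]
Step 8: x=[6.9201] v=[-2.4643]
Step 9: x=[6.6532] v=[-2.6686]
Step 10: x=[6.3693] v=[-2.8392]
Step 11: x=[6.0719] v=[-2.9740]
Step 12: x=[5.7648] v=[-3.0713]
Step 13: x=[5.4518] v=[-3.1299]
Step 14: x=[5.1369] v=[-3.1490]
Step 15: x=[4.8241] v=[-3.1284]
Step 16: x=[4.5173] v=[-3.0684]
Step 17: x=[4.2203] v=[-2.9697]
Step 18: x=[3.9369] v=[-2.8336]
Step 19: x=[3.6707] v=[-2.6617]
Step 20: x=[3.4251] v=[-2.4563]
Step 21: x=[3.2031] v=[-2.2199]
Step 22: x=[3.0076] v=[-1.9555]
Step 23: x=[2.8410] v=[-1.6665]
Step 24: x=[2.7054] v=[-1.3565]
Step 25: x=[2.6025] v=[-1.0294]
Step 26: x=[2.5336] v=[-0.6893]
Step 27: x=[2.4996] v=[-0.3405]
Step 28: x=[2.5009] v=[0.0126]
First v>=0 after going negative at step 28, time=2.8000

Answer: 2.8000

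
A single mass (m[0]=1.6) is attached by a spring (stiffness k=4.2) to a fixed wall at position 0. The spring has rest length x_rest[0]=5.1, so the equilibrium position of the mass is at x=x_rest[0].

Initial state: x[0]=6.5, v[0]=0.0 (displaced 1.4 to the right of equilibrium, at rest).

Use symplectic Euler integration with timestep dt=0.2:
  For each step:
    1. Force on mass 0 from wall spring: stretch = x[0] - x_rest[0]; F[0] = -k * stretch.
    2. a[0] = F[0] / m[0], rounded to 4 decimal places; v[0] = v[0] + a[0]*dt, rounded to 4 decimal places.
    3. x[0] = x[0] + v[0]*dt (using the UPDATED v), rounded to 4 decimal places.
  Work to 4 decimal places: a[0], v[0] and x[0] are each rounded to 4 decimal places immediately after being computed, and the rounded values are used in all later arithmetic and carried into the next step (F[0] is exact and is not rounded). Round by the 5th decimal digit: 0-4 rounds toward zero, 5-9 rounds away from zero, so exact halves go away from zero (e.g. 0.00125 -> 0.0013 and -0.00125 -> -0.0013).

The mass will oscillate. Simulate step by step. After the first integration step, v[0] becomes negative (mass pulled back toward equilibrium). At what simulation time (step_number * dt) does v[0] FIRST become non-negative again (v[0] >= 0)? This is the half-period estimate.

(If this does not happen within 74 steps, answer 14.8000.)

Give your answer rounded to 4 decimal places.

Answer: 2.0000

Derivation:
Step 0: x=[6.5000] v=[0.0000]
Step 1: x=[6.3530] v=[-0.7350]
Step 2: x=[6.0744] v=[-1.3928]
Step 3: x=[5.6935] v=[-1.9044]
Step 4: x=[5.2503] v=[-2.2160]
Step 5: x=[4.7913] v=[-2.2949]
Step 6: x=[4.3647] v=[-2.1328]
Step 7: x=[4.0153] v=[-1.7468]
Step 8: x=[3.7798] v=[-1.1773]
Step 9: x=[3.6830] v=[-0.4842]
Step 10: x=[3.7349] v=[0.2597]
First v>=0 after going negative at step 10, time=2.0000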